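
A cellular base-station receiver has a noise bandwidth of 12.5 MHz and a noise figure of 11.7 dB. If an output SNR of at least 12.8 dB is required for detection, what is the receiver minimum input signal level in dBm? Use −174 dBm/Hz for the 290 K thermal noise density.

−78.5 dBm

Sensitivity = −174 + 10 log₁₀(B) + NF + SNR_min
= −174 + 70.97 + 11.7 + 12.8
= −78.53 dBm → −78.5 dBm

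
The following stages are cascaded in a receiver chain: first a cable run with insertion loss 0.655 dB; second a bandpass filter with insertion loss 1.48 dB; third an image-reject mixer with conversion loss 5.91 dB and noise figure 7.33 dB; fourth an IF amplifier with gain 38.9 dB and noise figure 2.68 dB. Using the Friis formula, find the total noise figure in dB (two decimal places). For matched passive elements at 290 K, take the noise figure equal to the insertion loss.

11.55 dB

Convert to linear (a loss of L dB is a gain of −L dB): F_i = 10^(NF_i/10), G_i = 10^(G_i,dB/10)
  Stage 1: F_1 = 10^(0.655/10) = 1.163, G_1 = 10^(−0.655/10) = 0.8600
  Stage 2: F_2 = 10^(1.48/10) = 1.406, G_2 = 10^(−1.48/10) = 0.7112
  Stage 3: F_3 = 10^(7.33/10) = 5.408, G_3 = 10^(−5.91/10) = 0.2564
  Stage 4: F_4 = 10^(2.68/10) = 1.854, G_4 = 10^(38.9/10) = 7762
Friis cascade:
  F = 1.163 + (1.406 − 1)/0.8600 + (5.408 − 1)/0.6116 + (1.854 − 1)/0.1569 = 14.28
NF = 10 log₁₀(14.28) = 11.55 dB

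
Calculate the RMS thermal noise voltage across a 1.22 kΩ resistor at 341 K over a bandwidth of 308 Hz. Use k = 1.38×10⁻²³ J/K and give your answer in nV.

84.1 nV

V_n = √(4kTRB)
4kTRB = 4 × 1.38×10⁻²³ × 341 × 1.22×10³ × 3.08×10² = 7.07×10⁻¹⁵ V²
V_n = √(7.07×10⁻¹⁵) = 8.41×10⁻⁸ V = 84.1 nV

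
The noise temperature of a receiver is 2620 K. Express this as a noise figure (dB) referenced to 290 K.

10.01 dB

F = 1 + T_e/T₀ = 1 + 2620/290 = 10.0345
NF = 10 log₁₀(10.0345) = 10.01 dB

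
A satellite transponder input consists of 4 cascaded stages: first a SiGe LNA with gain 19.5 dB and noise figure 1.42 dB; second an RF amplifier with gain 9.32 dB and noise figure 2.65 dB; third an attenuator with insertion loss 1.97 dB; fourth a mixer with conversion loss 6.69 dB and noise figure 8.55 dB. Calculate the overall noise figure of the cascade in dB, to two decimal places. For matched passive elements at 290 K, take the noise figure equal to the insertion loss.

Convert to linear (a loss of L dB is a gain of −L dB): F_i = 10^(NF_i/10), G_i = 10^(G_i,dB/10)
  Stage 1: F_1 = 10^(1.42/10) = 1.387, G_1 = 10^(19.5/10) = 89.13
  Stage 2: F_2 = 10^(2.65/10) = 1.841, G_2 = 10^(9.32/10) = 8.551
  Stage 3: F_3 = 10^(1.97/10) = 1.574, G_3 = 10^(−1.97/10) = 0.6353
  Stage 4: F_4 = 10^(8.55/10) = 7.161, G_4 = 10^(−6.69/10) = 0.2143
Friis cascade:
  F = 1.387 + (1.841 − 1)/89.13 + (1.574 − 1)/762.1 + (7.161 − 1)/484.2 = 1.410
NF = 10 log₁₀(1.410) = 1.49 dB

1.49 dB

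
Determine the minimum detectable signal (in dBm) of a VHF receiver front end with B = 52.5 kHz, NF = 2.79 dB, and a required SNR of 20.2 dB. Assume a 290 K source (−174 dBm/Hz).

−103.8 dBm

Sensitivity = −174 + 10 log₁₀(B) + NF + SNR_min
= −174 + 47.2 + 2.79 + 20.2
= −103.81 dBm → −103.8 dBm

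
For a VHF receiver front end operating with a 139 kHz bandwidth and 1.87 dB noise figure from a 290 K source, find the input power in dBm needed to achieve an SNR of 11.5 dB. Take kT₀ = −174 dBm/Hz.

Sensitivity = −174 + 10 log₁₀(B) + NF + SNR_min
= −174 + 51.43 + 1.87 + 11.5
= −109.20 dBm → −109.2 dBm

−109.2 dBm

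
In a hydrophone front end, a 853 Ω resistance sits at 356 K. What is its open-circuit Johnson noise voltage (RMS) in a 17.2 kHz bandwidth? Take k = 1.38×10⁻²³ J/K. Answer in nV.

537 nV

V_n = √(4kTRB)
4kTRB = 4 × 1.38×10⁻²³ × 356 × 8.53×10² × 1.72×10⁴ = 2.88×10⁻¹³ V²
V_n = √(2.88×10⁻¹³) = 5.37×10⁻⁷ V = 537 nV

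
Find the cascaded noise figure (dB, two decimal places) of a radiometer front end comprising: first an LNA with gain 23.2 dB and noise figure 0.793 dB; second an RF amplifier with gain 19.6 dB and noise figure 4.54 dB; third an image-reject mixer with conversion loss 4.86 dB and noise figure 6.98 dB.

Convert to linear (a loss of L dB is a gain of −L dB): F_i = 10^(NF_i/10), G_i = 10^(G_i,dB/10)
  Stage 1: F_1 = 10^(0.793/10) = 1.200, G_1 = 10^(23.2/10) = 208.9
  Stage 2: F_2 = 10^(4.54/10) = 2.844, G_2 = 10^(19.6/10) = 91.20
  Stage 3: F_3 = 10^(6.98/10) = 4.989, G_3 = 10^(−4.86/10) = 0.3266
Friis cascade:
  F = 1.200 + (2.844 − 1)/208.9 + (4.989 − 1)/1.905×10⁴ = 1.209
NF = 10 log₁₀(1.209) = 0.83 dB

0.83 dB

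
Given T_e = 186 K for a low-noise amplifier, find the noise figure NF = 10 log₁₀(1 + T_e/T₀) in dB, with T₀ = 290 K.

2.15 dB

F = 1 + T_e/T₀ = 1 + 186/290 = 1.64138
NF = 10 log₁₀(1.64138) = 2.15 dB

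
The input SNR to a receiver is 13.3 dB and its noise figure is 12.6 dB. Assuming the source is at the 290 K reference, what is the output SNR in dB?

By definition F = SNR_in/SNR_out, so in dB: SNR_out = SNR_in − NF
SNR_out = 13.3 − 12.6 = 0.7 dB

0.7 dB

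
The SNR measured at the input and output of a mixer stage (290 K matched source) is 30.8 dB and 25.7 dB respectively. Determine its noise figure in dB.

5.1 dB

NF (dB) = SNR_in(dB) − SNR_out(dB) when the source is at T₀
NF = 30.8 − 25.7 = 5.1 dB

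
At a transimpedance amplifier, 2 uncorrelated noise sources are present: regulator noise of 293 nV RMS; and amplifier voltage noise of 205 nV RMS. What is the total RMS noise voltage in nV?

358 nV

Uncorrelated sources add in power (mean-square): V_tot = √(ΣV_i²)
V_tot = √[(2.93×10⁻⁷)² + (2.05×10⁻⁷)²] = 3.58×10⁻⁷ V = 358 nV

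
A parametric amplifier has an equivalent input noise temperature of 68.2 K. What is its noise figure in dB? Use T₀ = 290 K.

F = 1 + T_e/T₀ = 1 + 68.2/290 = 1.23517
NF = 10 log₁₀(1.23517) = 0.917 dB

0.917 dB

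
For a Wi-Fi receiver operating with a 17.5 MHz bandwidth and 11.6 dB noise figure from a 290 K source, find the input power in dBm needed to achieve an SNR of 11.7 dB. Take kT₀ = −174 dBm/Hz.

Sensitivity = −174 + 10 log₁₀(B) + NF + SNR_min
= −174 + 72.43 + 11.6 + 11.7
= −78.27 dBm → −78.3 dBm

−78.3 dBm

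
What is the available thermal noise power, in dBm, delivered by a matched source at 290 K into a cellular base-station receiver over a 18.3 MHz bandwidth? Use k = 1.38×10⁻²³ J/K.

P_n = kTB = 1.38×10⁻²³ × 290 × 1.83×10⁷ = 7.32×10⁻¹⁴ W
In dBm: 10 log₁₀(7.32×10⁻¹⁴ / 10⁻³) = −101.4 dBm

−101.4 dBm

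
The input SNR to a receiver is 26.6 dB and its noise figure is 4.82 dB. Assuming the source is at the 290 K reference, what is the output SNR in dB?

21.78 dB

By definition F = SNR_in/SNR_out, so in dB: SNR_out = SNR_in − NF
SNR_out = 26.6 − 4.82 = 21.78 dB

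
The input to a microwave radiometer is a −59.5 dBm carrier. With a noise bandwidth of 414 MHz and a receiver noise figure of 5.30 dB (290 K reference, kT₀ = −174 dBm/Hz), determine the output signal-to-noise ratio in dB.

23.0 dB

Noise floor: N = −174 + 10 log₁₀(B) + NF
10 log₁₀(4.14×10⁸) = 86.17 dB
N = −174 + 86.17 + 5.30 = −82.53 dBm
SNR = P_sig − N = −59.5 − (−82.53) = 23.03 dB → 23.0 dB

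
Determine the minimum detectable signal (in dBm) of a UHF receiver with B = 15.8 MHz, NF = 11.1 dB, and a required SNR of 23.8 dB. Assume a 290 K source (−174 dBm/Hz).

Sensitivity = −174 + 10 log₁₀(B) + NF + SNR_min
= −174 + 71.99 + 11.1 + 23.8
= −67.11 dBm → −67.1 dBm

−67.1 dBm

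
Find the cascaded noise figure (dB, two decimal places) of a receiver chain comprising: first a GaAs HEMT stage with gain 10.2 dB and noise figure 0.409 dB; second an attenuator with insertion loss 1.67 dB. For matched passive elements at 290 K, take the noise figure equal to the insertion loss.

Convert to linear (a loss of L dB is a gain of −L dB): F_i = 10^(NF_i/10), G_i = 10^(G_i,dB/10)
  Stage 1: F_1 = 10^(0.409/10) = 1.099, G_1 = 10^(10.2/10) = 10.47
  Stage 2: F_2 = 10^(1.67/10) = 1.469, G_2 = 10^(−1.67/10) = 0.6808
Friis cascade:
  F = 1.099 + (1.469 − 1)/10.47 = 1.144
NF = 10 log₁₀(1.144) = 0.58 dB

0.58 dB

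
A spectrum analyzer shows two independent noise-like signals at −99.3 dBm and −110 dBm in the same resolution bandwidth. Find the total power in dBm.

Convert to linear, add, convert back:
P₁ = 1.17×10⁻¹³ W, P₂ = 1.00×10⁻¹⁴ W
P_tot = 1.27×10⁻¹³ W → 10 log₁₀(P_tot / 10⁻³) = −98.9 dBm

−98.9 dBm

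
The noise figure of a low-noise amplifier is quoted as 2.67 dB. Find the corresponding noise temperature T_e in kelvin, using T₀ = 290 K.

246 K

F = 10^(2.67/10) = 1.84927
T_e = (F − 1)·T₀ = (1.84927 − 1) × 290 = 246 K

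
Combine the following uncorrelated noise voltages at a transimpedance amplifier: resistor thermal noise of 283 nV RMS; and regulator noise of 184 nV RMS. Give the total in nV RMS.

Uncorrelated sources add in power (mean-square): V_tot = √(ΣV_i²)
V_tot = √[(2.83×10⁻⁷)² + (1.84×10⁻⁷)²] = 3.38×10⁻⁷ V = 338 nV

338 nV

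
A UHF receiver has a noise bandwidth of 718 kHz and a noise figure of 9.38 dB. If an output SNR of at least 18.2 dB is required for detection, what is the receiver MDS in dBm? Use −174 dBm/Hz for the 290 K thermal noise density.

Sensitivity = −174 + 10 log₁₀(B) + NF + SNR_min
= −174 + 58.56 + 9.38 + 18.2
= −87.86 dBm → −87.9 dBm

−87.9 dBm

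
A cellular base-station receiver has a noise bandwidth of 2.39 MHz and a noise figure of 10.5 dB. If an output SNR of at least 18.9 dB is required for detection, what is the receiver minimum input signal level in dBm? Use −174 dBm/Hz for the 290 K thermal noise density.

Sensitivity = −174 + 10 log₁₀(B) + NF + SNR_min
= −174 + 63.78 + 10.5 + 18.9
= −80.82 dBm → −80.8 dBm

−80.8 dBm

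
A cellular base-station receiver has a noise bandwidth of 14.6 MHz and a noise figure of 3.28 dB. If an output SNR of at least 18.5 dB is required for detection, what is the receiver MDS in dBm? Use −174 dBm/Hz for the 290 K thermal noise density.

Sensitivity = −174 + 10 log₁₀(B) + NF + SNR_min
= −174 + 71.64 + 3.28 + 18.5
= −80.58 dBm → −80.6 dBm

−80.6 dBm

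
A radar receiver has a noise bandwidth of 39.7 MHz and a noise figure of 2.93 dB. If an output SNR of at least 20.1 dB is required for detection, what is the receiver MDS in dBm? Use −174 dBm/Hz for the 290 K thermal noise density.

−75.0 dBm

Sensitivity = −174 + 10 log₁₀(B) + NF + SNR_min
= −174 + 75.99 + 2.93 + 20.1
= −74.98 dBm → −75.0 dBm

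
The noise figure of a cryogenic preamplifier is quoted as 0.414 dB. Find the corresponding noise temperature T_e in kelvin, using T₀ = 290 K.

29.0 K

F = 10^(0.414/10) = 1.10002
T_e = (F − 1)·T₀ = (1.10002 − 1) × 290 = 29.0 K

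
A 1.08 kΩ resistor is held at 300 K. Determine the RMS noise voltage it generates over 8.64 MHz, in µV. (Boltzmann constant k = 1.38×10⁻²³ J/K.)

12.4 µV

V_n = √(4kTRB)
4kTRB = 4 × 1.38×10⁻²³ × 300 × 1.08×10³ × 8.64×10⁶ = 1.55×10⁻¹⁰ V²
V_n = √(1.55×10⁻¹⁰) = 1.24×10⁻⁵ V = 12.4 µV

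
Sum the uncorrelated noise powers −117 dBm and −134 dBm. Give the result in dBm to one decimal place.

Convert to linear, add, convert back:
P₁ = 2.00×10⁻¹⁵ W, P₂ = 3.98×10⁻¹⁷ W
P_tot = 2.04×10⁻¹⁵ W → 10 log₁₀(P_tot / 10⁻³) = −116.9 dBm

−116.9 dBm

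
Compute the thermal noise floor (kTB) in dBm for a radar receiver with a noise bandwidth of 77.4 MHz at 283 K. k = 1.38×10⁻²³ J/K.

−95.2 dBm

P_n = kTB = 1.38×10⁻²³ × 283 × 7.74×10⁷ = 3.02×10⁻¹³ W
In dBm: 10 log₁₀(3.02×10⁻¹³ / 10⁻³) = −95.2 dBm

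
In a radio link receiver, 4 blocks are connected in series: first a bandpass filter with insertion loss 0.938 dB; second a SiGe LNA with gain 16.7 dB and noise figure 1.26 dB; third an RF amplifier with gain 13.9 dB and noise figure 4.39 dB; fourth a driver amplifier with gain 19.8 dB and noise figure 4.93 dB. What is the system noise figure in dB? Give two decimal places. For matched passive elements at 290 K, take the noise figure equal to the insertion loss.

Convert to linear (a loss of L dB is a gain of −L dB): F_i = 10^(NF_i/10), G_i = 10^(G_i,dB/10)
  Stage 1: F_1 = 10^(0.938/10) = 1.241, G_1 = 10^(−0.938/10) = 0.8057
  Stage 2: F_2 = 10^(1.26/10) = 1.337, G_2 = 10^(16.7/10) = 46.77
  Stage 3: F_3 = 10^(4.39/10) = 2.748, G_3 = 10^(13.9/10) = 24.55
  Stage 4: F_4 = 10^(4.93/10) = 3.112, G_4 = 10^(19.8/10) = 95.50
Friis cascade:
  F = 1.241 + (1.337 − 1)/0.8057 + (2.748 − 1)/37.69 + (3.112 − 1)/925.1 = 1.707
NF = 10 log₁₀(1.707) = 2.32 dB

2.32 dB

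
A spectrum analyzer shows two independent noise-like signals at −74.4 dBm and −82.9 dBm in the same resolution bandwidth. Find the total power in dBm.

Convert to linear, add, convert back:
P₁ = 3.63×10⁻¹¹ W, P₂ = 5.13×10⁻¹² W
P_tot = 4.14×10⁻¹¹ W → 10 log₁₀(P_tot / 10⁻³) = −73.8 dBm

−73.8 dBm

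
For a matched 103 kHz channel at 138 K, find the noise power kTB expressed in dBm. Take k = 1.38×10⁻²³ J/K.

P_n = kTB = 1.38×10⁻²³ × 138 × 1.03×10⁵ = 1.96×10⁻¹⁶ W
In dBm: 10 log₁₀(1.96×10⁻¹⁶ / 10⁻³) = −127.1 dBm

−127.1 dBm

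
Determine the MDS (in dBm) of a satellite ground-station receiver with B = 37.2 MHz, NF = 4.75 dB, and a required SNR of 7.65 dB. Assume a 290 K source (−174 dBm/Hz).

−85.9 dBm

Sensitivity = −174 + 10 log₁₀(B) + NF + SNR_min
= −174 + 75.71 + 4.75 + 7.65
= −85.89 dBm → −85.9 dBm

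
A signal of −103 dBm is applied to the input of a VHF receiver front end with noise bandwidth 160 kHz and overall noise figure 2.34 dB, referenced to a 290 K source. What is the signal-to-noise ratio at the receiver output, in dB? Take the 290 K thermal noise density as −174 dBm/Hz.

16.6 dB

Noise floor: N = −174 + 10 log₁₀(B) + NF
10 log₁₀(1.60×10⁵) = 52.04 dB
N = −174 + 52.04 + 2.34 = −119.62 dBm
SNR = P_sig − N = −103 − (−119.62) = 16.62 dB → 16.6 dB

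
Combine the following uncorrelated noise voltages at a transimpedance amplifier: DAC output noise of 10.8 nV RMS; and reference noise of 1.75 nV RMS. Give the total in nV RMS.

10.9 nV

Uncorrelated sources add in power (mean-square): V_tot = √(ΣV_i²)
V_tot = √[(1.08×10⁻⁸)² + (1.75×10⁻⁹)²] = 1.09×10⁻⁸ V = 10.9 nV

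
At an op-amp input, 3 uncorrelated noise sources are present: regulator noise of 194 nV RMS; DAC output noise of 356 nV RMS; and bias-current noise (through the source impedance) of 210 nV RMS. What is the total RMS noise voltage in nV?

Uncorrelated sources add in power (mean-square): V_tot = √(ΣV_i²)
V_tot = √[(1.94×10⁻⁷)² + (3.56×10⁻⁷)² + (2.10×10⁻⁷)²] = 4.57×10⁻⁷ V = 457 nV

457 nV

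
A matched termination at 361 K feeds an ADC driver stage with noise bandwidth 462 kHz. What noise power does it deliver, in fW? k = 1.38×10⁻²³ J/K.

2.30 fW

P_n = kTB = 1.38×10⁻²³ × 361 × 4.62×10⁵ = 2.30×10⁻¹⁵ W = 2.30 fW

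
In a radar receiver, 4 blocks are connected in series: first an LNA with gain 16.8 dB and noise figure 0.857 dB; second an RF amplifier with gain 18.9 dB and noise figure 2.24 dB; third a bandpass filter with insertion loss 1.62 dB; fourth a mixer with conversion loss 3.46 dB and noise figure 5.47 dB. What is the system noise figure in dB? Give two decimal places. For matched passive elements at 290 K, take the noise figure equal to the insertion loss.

Convert to linear (a loss of L dB is a gain of −L dB): F_i = 10^(NF_i/10), G_i = 10^(G_i,dB/10)
  Stage 1: F_1 = 10^(0.857/10) = 1.218, G_1 = 10^(16.8/10) = 47.86
  Stage 2: F_2 = 10^(2.24/10) = 1.675, G_2 = 10^(18.9/10) = 77.62
  Stage 3: F_3 = 10^(1.62/10) = 1.452, G_3 = 10^(−1.62/10) = 0.6887
  Stage 4: F_4 = 10^(5.47/10) = 3.524, G_4 = 10^(−3.46/10) = 0.4508
Friis cascade:
  F = 1.218 + (1.675 − 1)/47.86 + (1.452 − 1)/3715 + (3.524 − 1)/2559 = 1.233
NF = 10 log₁₀(1.233) = 0.91 dB

0.91 dB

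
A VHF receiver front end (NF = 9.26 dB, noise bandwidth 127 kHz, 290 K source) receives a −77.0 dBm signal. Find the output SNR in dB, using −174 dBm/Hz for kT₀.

Noise floor: N = −174 + 10 log₁₀(B) + NF
10 log₁₀(1.27×10⁵) = 51.04 dB
N = −174 + 51.04 + 9.26 = −113.70 dBm
SNR = P_sig − N = −77.0 − (−113.70) = 36.70 dB → 36.7 dB

36.7 dB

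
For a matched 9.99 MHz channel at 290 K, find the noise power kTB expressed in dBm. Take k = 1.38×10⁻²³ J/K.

P_n = kTB = 1.38×10⁻²³ × 290 × 9.99×10⁶ = 4.00×10⁻¹⁴ W
In dBm: 10 log₁₀(4.00×10⁻¹⁴ / 10⁻³) = −104.0 dBm

−104.0 dBm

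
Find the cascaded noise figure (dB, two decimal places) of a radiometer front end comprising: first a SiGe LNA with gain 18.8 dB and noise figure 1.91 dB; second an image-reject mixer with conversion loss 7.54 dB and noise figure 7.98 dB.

2.10 dB

Convert to linear (a loss of L dB is a gain of −L dB): F_i = 10^(NF_i/10), G_i = 10^(G_i,dB/10)
  Stage 1: F_1 = 10^(1.91/10) = 1.552, G_1 = 10^(18.8/10) = 75.86
  Stage 2: F_2 = 10^(7.98/10) = 6.281, G_2 = 10^(−7.54/10) = 0.1762
Friis cascade:
  F = 1.552 + (6.281 − 1)/75.86 = 1.622
NF = 10 log₁₀(1.622) = 2.10 dB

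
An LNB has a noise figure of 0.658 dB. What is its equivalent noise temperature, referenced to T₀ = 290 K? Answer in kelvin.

47.4 K

F = 10^(0.658/10) = 1.16359
T_e = (F − 1)·T₀ = (1.16359 − 1) × 290 = 47.4 K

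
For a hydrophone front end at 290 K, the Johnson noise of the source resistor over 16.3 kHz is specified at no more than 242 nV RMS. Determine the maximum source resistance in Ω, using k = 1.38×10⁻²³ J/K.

Johnson–Nyquist: V_n = √(4kTRB) ⇒ R = V_n² / (4kTB)
4kTB = 4 × 1.38×10⁻²³ × 290 × 1.63×10⁴ = 2.61×10⁻¹⁶
R = (2.42×10⁻⁷)² / 2.61×10⁻¹⁶ = 2.24×10² Ω = 224 Ω

224 Ω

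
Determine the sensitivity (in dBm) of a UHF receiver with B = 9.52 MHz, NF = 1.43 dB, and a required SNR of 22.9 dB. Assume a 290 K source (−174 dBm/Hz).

Sensitivity = −174 + 10 log₁₀(B) + NF + SNR_min
= −174 + 69.79 + 1.43 + 22.9
= −79.88 dBm → −79.9 dBm

−79.9 dBm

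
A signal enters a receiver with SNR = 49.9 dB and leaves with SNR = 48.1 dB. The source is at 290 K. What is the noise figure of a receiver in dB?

NF (dB) = SNR_in(dB) − SNR_out(dB) when the source is at T₀
NF = 49.9 − 48.1 = 1.8 dB

1.8 dB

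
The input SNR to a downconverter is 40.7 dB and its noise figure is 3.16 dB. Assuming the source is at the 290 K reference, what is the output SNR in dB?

37.54 dB

By definition F = SNR_in/SNR_out, so in dB: SNR_out = SNR_in − NF
SNR_out = 40.7 − 3.16 = 37.54 dB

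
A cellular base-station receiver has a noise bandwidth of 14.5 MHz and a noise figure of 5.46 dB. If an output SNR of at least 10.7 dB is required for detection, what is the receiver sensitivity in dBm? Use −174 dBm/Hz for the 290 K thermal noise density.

−86.2 dBm

Sensitivity = −174 + 10 log₁₀(B) + NF + SNR_min
= −174 + 71.61 + 5.46 + 10.7
= −86.23 dBm → −86.2 dBm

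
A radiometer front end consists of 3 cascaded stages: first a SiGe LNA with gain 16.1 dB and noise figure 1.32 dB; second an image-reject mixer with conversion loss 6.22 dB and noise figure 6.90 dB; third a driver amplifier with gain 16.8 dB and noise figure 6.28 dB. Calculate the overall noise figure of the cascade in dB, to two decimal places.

Convert to linear (a loss of L dB is a gain of −L dB): F_i = 10^(NF_i/10), G_i = 10^(G_i,dB/10)
  Stage 1: F_1 = 10^(1.32/10) = 1.355, G_1 = 10^(16.1/10) = 40.74
  Stage 2: F_2 = 10^(6.90/10) = 4.898, G_2 = 10^(−6.22/10) = 0.2388
  Stage 3: F_3 = 10^(6.28/10) = 4.246, G_3 = 10^(16.8/10) = 47.86
Friis cascade:
  F = 1.355 + (4.898 − 1)/40.74 + (4.246 − 1)/9.727 = 1.785
NF = 10 log₁₀(1.785) = 2.52 dB

2.52 dB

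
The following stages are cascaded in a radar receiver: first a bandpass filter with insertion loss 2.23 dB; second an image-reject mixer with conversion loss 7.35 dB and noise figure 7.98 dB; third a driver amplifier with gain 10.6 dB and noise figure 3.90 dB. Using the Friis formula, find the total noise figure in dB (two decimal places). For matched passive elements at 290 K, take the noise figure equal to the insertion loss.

13.75 dB

Convert to linear (a loss of L dB is a gain of −L dB): F_i = 10^(NF_i/10), G_i = 10^(G_i,dB/10)
  Stage 1: F_1 = 10^(2.23/10) = 1.671, G_1 = 10^(−2.23/10) = 0.5984
  Stage 2: F_2 = 10^(7.98/10) = 6.281, G_2 = 10^(−7.35/10) = 0.1841
  Stage 3: F_3 = 10^(3.90/10) = 2.455, G_3 = 10^(10.6/10) = 11.48
Friis cascade:
  F = 1.671 + (6.281 − 1)/0.5984 + (2.455 − 1)/0.1102 = 23.70
NF = 10 log₁₀(23.70) = 13.75 dB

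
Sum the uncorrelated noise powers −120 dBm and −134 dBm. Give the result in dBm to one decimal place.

−119.8 dBm

Convert to linear, add, convert back:
P₁ = 1.00×10⁻¹⁵ W, P₂ = 3.98×10⁻¹⁷ W
P_tot = 1.04×10⁻¹⁵ W → 10 log₁₀(P_tot / 10⁻³) = −119.8 dBm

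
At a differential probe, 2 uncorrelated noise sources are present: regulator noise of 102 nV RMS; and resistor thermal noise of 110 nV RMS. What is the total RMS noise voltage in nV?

Uncorrelated sources add in power (mean-square): V_tot = √(ΣV_i²)
V_tot = √[(1.02×10⁻⁷)² + (1.10×10⁻⁷)²] = 1.50×10⁻⁷ V = 150 nV

150 nV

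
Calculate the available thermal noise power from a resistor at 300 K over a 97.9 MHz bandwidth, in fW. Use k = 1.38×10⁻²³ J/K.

P_n = kTB = 1.38×10⁻²³ × 300 × 9.79×10⁷ = 4.05×10⁻¹³ W = 405 fW

405 fW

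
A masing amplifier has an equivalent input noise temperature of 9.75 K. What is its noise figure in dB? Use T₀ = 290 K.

F = 1 + T_e/T₀ = 1 + 9.75/290 = 1.03362
NF = 10 log₁₀(1.03362) = 0.144 dB

0.144 dB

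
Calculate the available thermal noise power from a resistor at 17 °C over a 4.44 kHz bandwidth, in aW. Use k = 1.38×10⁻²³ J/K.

17.8 aW

T = 17 °C + 273.15 = 290.15 K
P_n = kTB = 1.38×10⁻²³ × 290.15 × 4.44×10³ = 1.78×10⁻¹⁷ W = 17.8 aW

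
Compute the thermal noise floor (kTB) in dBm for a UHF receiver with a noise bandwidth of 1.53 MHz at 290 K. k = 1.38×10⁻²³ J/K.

−112.1 dBm

P_n = kTB = 1.38×10⁻²³ × 290 × 1.53×10⁶ = 6.12×10⁻¹⁵ W
In dBm: 10 log₁₀(6.12×10⁻¹⁵ / 10⁻³) = −112.1 dBm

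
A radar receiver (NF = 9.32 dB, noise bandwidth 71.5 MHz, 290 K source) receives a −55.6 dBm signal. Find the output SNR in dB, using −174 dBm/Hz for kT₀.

Noise floor: N = −174 + 10 log₁₀(B) + NF
10 log₁₀(7.15×10⁷) = 78.54 dB
N = −174 + 78.54 + 9.32 = −86.14 dBm
SNR = P_sig − N = −55.6 − (−86.14) = 30.54 dB → 30.5 dB

30.5 dB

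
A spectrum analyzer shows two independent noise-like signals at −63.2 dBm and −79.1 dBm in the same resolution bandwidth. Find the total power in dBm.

Convert to linear, add, convert back:
P₁ = 4.79×10⁻¹⁰ W, P₂ = 1.23×10⁻¹¹ W
P_tot = 4.91×10⁻¹⁰ W → 10 log₁₀(P_tot / 10⁻³) = −63.1 dBm

−63.1 dBm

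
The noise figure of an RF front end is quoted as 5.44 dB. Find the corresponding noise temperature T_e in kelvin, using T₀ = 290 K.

F = 10^(5.44/10) = 3.49945
T_e = (F − 1)·T₀ = (3.49945 − 1) × 290 = 725 K

725 K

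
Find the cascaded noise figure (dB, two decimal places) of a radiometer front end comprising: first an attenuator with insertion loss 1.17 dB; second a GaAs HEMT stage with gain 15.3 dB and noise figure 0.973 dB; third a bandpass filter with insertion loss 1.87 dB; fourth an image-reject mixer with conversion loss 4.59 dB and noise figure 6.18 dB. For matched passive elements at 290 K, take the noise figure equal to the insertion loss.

Convert to linear (a loss of L dB is a gain of −L dB): F_i = 10^(NF_i/10), G_i = 10^(G_i,dB/10)
  Stage 1: F_1 = 10^(1.17/10) = 1.309, G_1 = 10^(−1.17/10) = 0.7638
  Stage 2: F_2 = 10^(0.973/10) = 1.251, G_2 = 10^(15.3/10) = 33.88
  Stage 3: F_3 = 10^(1.87/10) = 1.538, G_3 = 10^(−1.87/10) = 0.6501
  Stage 4: F_4 = 10^(6.18/10) = 4.150, G_4 = 10^(−4.59/10) = 0.3475
Friis cascade:
  F = 1.309 + (1.251 − 1)/0.7638 + (1.538 − 1)/25.88 + (4.150 − 1)/16.83 = 1.846
NF = 10 log₁₀(1.846) = 2.66 dB

2.66 dB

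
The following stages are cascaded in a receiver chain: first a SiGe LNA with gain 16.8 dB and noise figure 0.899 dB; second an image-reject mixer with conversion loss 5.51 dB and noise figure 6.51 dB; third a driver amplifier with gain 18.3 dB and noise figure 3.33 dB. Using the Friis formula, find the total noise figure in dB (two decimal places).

1.42 dB

Convert to linear (a loss of L dB is a gain of −L dB): F_i = 10^(NF_i/10), G_i = 10^(G_i,dB/10)
  Stage 1: F_1 = 10^(0.899/10) = 1.230, G_1 = 10^(16.8/10) = 47.86
  Stage 2: F_2 = 10^(6.51/10) = 4.477, G_2 = 10^(−5.51/10) = 0.2812
  Stage 3: F_3 = 10^(3.33/10) = 2.153, G_3 = 10^(18.3/10) = 67.61
Friis cascade:
  F = 1.230 + (4.477 − 1)/47.86 + (2.153 − 1)/13.46 = 1.388
NF = 10 log₁₀(1.388) = 1.42 dB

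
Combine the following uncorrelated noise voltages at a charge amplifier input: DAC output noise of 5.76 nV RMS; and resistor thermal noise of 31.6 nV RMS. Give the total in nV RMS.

32.1 nV

Uncorrelated sources add in power (mean-square): V_tot = √(ΣV_i²)
V_tot = √[(5.76×10⁻⁹)² + (3.16×10⁻⁸)²] = 3.21×10⁻⁸ V = 32.1 nV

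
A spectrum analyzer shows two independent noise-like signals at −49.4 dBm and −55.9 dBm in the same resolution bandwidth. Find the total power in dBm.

−48.5 dBm

Convert to linear, add, convert back:
P₁ = 1.15×10⁻⁸ W, P₂ = 2.57×10⁻⁹ W
P_tot = 1.41×10⁻⁸ W → 10 log₁₀(P_tot / 10⁻³) = −48.5 dBm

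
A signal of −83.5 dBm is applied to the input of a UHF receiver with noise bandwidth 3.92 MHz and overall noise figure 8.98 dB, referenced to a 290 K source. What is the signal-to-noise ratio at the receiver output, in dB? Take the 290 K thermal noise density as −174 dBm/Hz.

Noise floor: N = −174 + 10 log₁₀(B) + NF
10 log₁₀(3.92×10⁶) = 65.93 dB
N = −174 + 65.93 + 8.98 = −99.09 dBm
SNR = P_sig − N = −83.5 − (−99.09) = 15.59 dB → 15.6 dB

15.6 dB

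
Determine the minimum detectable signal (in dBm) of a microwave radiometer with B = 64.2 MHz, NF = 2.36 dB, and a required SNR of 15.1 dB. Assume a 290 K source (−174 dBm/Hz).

Sensitivity = −174 + 10 log₁₀(B) + NF + SNR_min
= −174 + 78.08 + 2.36 + 15.1
= −78.46 dBm → −78.5 dBm

−78.5 dBm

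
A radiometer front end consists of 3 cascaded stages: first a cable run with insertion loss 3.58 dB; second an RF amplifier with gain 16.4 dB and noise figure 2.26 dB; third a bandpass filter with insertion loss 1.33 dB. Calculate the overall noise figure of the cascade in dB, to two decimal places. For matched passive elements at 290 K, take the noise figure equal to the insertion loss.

Convert to linear (a loss of L dB is a gain of −L dB): F_i = 10^(NF_i/10), G_i = 10^(G_i,dB/10)
  Stage 1: F_1 = 10^(3.58/10) = 2.280, G_1 = 10^(−3.58/10) = 0.4385
  Stage 2: F_2 = 10^(2.26/10) = 1.683, G_2 = 10^(16.4/10) = 43.65
  Stage 3: F_3 = 10^(1.33/10) = 1.358, G_3 = 10^(−1.33/10) = 0.7362
Friis cascade:
  F = 2.280 + (1.683 − 1)/0.4385 + (1.358 − 1)/19.14 = 3.856
NF = 10 log₁₀(3.856) = 5.86 dB

5.86 dB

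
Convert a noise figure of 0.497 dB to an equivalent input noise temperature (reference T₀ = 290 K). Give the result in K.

35.2 K

F = 10^(0.497/10) = 1.12124
T_e = (F − 1)·T₀ = (1.12124 − 1) × 290 = 35.2 K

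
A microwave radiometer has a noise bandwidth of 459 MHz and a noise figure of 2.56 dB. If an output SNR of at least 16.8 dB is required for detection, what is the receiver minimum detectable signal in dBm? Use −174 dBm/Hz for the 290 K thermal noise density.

Sensitivity = −174 + 10 log₁₀(B) + NF + SNR_min
= −174 + 86.62 + 2.56 + 16.8
= −68.02 dBm → −68.0 dBm

−68.0 dBm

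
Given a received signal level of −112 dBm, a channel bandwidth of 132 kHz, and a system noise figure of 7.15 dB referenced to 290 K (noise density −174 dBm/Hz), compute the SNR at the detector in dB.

Noise floor: N = −174 + 10 log₁₀(B) + NF
10 log₁₀(1.32×10⁵) = 51.21 dB
N = −174 + 51.21 + 7.15 = −115.64 dBm
SNR = P_sig − N = −112 − (−115.64) = 3.64 dB → 3.6 dB

3.6 dB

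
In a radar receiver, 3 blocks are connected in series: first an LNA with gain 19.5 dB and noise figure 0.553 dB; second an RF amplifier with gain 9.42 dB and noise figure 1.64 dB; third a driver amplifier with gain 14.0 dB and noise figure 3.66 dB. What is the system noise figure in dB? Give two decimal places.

0.58 dB

Convert to linear (a loss of L dB is a gain of −L dB): F_i = 10^(NF_i/10), G_i = 10^(G_i,dB/10)
  Stage 1: F_1 = 10^(0.553/10) = 1.136, G_1 = 10^(19.5/10) = 89.13
  Stage 2: F_2 = 10^(1.64/10) = 1.459, G_2 = 10^(9.42/10) = 8.750
  Stage 3: F_3 = 10^(3.66/10) = 2.323, G_3 = 10^(14.0/10) = 25.12
Friis cascade:
  F = 1.136 + (1.459 − 1)/89.13 + (2.323 − 1)/779.8 = 1.143
NF = 10 log₁₀(1.143) = 0.58 dB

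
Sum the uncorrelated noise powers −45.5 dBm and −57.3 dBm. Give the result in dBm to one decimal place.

−45.2 dBm

Convert to linear, add, convert back:
P₁ = 2.82×10⁻⁸ W, P₂ = 1.86×10⁻⁹ W
P_tot = 3.00×10⁻⁸ W → 10 log₁₀(P_tot / 10⁻³) = −45.2 dBm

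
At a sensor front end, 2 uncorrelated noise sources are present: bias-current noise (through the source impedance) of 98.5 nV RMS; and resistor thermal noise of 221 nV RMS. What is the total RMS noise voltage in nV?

242 nV

Uncorrelated sources add in power (mean-square): V_tot = √(ΣV_i²)
V_tot = √[(9.85×10⁻⁸)² + (2.21×10⁻⁷)²] = 2.42×10⁻⁷ V = 242 nV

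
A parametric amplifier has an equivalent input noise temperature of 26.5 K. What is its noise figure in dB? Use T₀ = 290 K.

F = 1 + T_e/T₀ = 1 + 26.5/290 = 1.09138
NF = 10 log₁₀(1.09138) = 0.380 dB

0.380 dB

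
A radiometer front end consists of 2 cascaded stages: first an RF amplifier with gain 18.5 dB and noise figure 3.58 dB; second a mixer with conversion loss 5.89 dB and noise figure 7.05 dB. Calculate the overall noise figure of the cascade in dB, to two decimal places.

Convert to linear (a loss of L dB is a gain of −L dB): F_i = 10^(NF_i/10), G_i = 10^(G_i,dB/10)
  Stage 1: F_1 = 10^(3.58/10) = 2.280, G_1 = 10^(18.5/10) = 70.79
  Stage 2: F_2 = 10^(7.05/10) = 5.070, G_2 = 10^(−5.89/10) = 0.2576
Friis cascade:
  F = 2.280 + (5.070 − 1)/70.79 = 2.338
NF = 10 log₁₀(2.338) = 3.69 dB

3.69 dB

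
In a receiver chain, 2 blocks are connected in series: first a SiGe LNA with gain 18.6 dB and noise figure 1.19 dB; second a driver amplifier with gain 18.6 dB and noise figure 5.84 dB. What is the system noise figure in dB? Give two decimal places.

Convert to linear (a loss of L dB is a gain of −L dB): F_i = 10^(NF_i/10), G_i = 10^(G_i,dB/10)
  Stage 1: F_1 = 10^(1.19/10) = 1.315, G_1 = 10^(18.6/10) = 72.44
  Stage 2: F_2 = 10^(5.84/10) = 3.837, G_2 = 10^(18.6/10) = 72.44
Friis cascade:
  F = 1.315 + (3.837 − 1)/72.44 = 1.354
NF = 10 log₁₀(1.354) = 1.32 dB

1.32 dB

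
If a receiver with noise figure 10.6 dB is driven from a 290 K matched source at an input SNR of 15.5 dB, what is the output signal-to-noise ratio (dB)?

4.9 dB

By definition F = SNR_in/SNR_out, so in dB: SNR_out = SNR_in − NF
SNR_out = 15.5 − 10.6 = 4.9 dB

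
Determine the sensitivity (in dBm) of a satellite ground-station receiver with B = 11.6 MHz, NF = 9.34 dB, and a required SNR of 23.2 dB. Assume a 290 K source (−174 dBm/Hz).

Sensitivity = −174 + 10 log₁₀(B) + NF + SNR_min
= −174 + 70.64 + 9.34 + 23.2
= −70.82 dBm → −70.8 dBm

−70.8 dBm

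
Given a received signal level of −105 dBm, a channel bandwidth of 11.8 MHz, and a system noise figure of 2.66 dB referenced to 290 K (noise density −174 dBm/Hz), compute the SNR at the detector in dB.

Noise floor: N = −174 + 10 log₁₀(B) + NF
10 log₁₀(1.18×10⁷) = 70.72 dB
N = −174 + 70.72 + 2.66 = −100.62 dBm
SNR = P_sig − N = −105 − (−100.62) = −4.38 dB → −4.4 dB

−4.4 dB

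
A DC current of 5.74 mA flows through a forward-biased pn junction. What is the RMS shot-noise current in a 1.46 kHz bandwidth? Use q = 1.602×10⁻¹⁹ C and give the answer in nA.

1.64 nA

I_n = √(2qI·B)
2qI·B = 2 × 1.602×10⁻¹⁹ × 5.74×10⁻³ × 1.46×10³ = 2.69×10⁻¹⁸ A²
I_n = √(2.69×10⁻¹⁸) = 1.64×10⁻⁹ A = 1.64 nA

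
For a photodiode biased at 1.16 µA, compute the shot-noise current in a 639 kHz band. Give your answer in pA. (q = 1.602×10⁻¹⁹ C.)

487 pA

I_n = √(2qI·B)
2qI·B = 2 × 1.602×10⁻¹⁹ × 1.16×10⁻⁶ × 6.39×10⁵ = 2.37×10⁻¹⁹ A²
I_n = √(2.37×10⁻¹⁹) = 4.87×10⁻¹⁰ A = 487 pA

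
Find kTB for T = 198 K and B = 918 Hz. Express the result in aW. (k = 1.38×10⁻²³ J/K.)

P_n = kTB = 1.38×10⁻²³ × 198 × 9.18×10² = 2.51×10⁻¹⁸ W = 2.51 aW

2.51 aW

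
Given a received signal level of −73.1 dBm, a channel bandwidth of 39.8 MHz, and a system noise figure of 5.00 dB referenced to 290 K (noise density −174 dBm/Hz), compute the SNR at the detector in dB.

19.9 dB

Noise floor: N = −174 + 10 log₁₀(B) + NF
10 log₁₀(3.98×10⁷) = 76 dB
N = −174 + 76 + 5.00 = −93.00 dBm
SNR = P_sig − N = −73.1 − (−93.00) = 19.90 dB → 19.9 dB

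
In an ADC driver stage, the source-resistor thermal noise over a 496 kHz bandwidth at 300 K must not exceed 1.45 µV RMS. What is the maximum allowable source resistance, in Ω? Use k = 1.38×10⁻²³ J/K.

256 Ω

Johnson–Nyquist: V_n = √(4kTRB) ⇒ R = V_n² / (4kTB)
4kTB = 4 × 1.38×10⁻²³ × 300 × 4.96×10⁵ = 8.21×10⁻¹⁵
R = (1.45×10⁻⁶)² / 8.21×10⁻¹⁵ = 2.56×10² Ω = 256 Ω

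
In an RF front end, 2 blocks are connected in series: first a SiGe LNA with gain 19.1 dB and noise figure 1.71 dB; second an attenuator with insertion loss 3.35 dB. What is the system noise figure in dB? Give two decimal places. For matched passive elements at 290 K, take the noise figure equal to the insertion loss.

Convert to linear (a loss of L dB is a gain of −L dB): F_i = 10^(NF_i/10), G_i = 10^(G_i,dB/10)
  Stage 1: F_1 = 10^(1.71/10) = 1.483, G_1 = 10^(19.1/10) = 81.28
  Stage 2: F_2 = 10^(3.35/10) = 2.163, G_2 = 10^(−3.35/10) = 0.4624
Friis cascade:
  F = 1.483 + (2.163 − 1)/81.28 = 1.497
NF = 10 log₁₀(1.497) = 1.75 dB

1.75 dB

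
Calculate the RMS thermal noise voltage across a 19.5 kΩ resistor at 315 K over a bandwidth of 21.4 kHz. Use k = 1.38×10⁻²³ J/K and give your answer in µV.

2.69 µV

V_n = √(4kTRB)
4kTRB = 4 × 1.38×10⁻²³ × 315 × 1.95×10⁴ × 2.14×10⁴ = 7.26×10⁻¹² V²
V_n = √(7.26×10⁻¹²) = 2.69×10⁻⁶ V = 2.69 µV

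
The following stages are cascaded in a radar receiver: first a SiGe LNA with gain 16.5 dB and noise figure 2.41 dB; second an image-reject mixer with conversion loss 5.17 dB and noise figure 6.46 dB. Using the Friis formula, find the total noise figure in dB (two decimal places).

2.60 dB

Convert to linear (a loss of L dB is a gain of −L dB): F_i = 10^(NF_i/10), G_i = 10^(G_i,dB/10)
  Stage 1: F_1 = 10^(2.41/10) = 1.742, G_1 = 10^(16.5/10) = 44.67
  Stage 2: F_2 = 10^(6.46/10) = 4.426, G_2 = 10^(−5.17/10) = 0.3041
Friis cascade:
  F = 1.742 + (4.426 − 1)/44.67 = 1.819
NF = 10 log₁₀(1.819) = 2.60 dB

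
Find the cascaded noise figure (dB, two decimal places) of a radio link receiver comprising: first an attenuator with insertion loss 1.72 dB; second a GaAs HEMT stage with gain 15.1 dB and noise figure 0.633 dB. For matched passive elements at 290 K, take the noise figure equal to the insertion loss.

2.35 dB

Convert to linear (a loss of L dB is a gain of −L dB): F_i = 10^(NF_i/10), G_i = 10^(G_i,dB/10)
  Stage 1: F_1 = 10^(1.72/10) = 1.486, G_1 = 10^(−1.72/10) = 0.6730
  Stage 2: F_2 = 10^(0.633/10) = 1.157, G_2 = 10^(15.1/10) = 32.36
Friis cascade:
  F = 1.486 + (1.157 − 1)/0.6730 = 1.719
NF = 10 log₁₀(1.719) = 2.35 dB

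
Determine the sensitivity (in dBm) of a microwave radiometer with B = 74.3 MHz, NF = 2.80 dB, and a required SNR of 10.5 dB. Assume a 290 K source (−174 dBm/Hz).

Sensitivity = −174 + 10 log₁₀(B) + NF + SNR_min
= −174 + 78.71 + 2.80 + 10.5
= −81.99 dBm → −82.0 dBm

−82.0 dBm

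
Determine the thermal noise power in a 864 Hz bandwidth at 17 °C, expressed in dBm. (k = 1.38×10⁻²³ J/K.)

−144.6 dBm

T = 17 °C + 273.15 = 290.15 K
P_n = kTB = 1.38×10⁻²³ × 290.15 × 8.64×10² = 3.46×10⁻¹⁸ W
In dBm: 10 log₁₀(3.46×10⁻¹⁸ / 10⁻³) = −144.6 dBm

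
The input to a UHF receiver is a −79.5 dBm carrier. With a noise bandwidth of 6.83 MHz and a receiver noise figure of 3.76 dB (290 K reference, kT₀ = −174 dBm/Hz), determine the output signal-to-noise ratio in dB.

22.4 dB

Noise floor: N = −174 + 10 log₁₀(B) + NF
10 log₁₀(6.83×10⁶) = 68.34 dB
N = −174 + 68.34 + 3.76 = −101.90 dBm
SNR = P_sig − N = −79.5 − (−101.90) = 22.40 dB → 22.4 dB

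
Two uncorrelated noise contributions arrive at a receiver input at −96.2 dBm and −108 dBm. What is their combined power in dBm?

−95.9 dBm

Convert to linear, add, convert back:
P₁ = 2.40×10⁻¹³ W, P₂ = 1.58×10⁻¹⁴ W
P_tot = 2.56×10⁻¹³ W → 10 log₁₀(P_tot / 10⁻³) = −95.9 dBm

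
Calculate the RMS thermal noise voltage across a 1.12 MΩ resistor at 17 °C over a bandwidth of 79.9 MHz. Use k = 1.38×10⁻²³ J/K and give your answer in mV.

T = 17 °C + 273.15 = 290.15 K
V_n = √(4kTRB)
4kTRB = 4 × 1.38×10⁻²³ × 290.15 × 1.12×10⁶ × 7.99×10⁷ = 1.43×10⁻⁶ V²
V_n = √(1.43×10⁻⁶) = 1.20×10⁻³ V = 1.20 mV

1.20 mV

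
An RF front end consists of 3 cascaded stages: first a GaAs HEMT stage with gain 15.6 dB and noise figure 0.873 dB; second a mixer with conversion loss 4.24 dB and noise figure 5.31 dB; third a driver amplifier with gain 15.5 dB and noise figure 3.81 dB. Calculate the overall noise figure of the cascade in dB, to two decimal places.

1.43 dB

Convert to linear (a loss of L dB is a gain of −L dB): F_i = 10^(NF_i/10), G_i = 10^(G_i,dB/10)
  Stage 1: F_1 = 10^(0.873/10) = 1.223, G_1 = 10^(15.6/10) = 36.31
  Stage 2: F_2 = 10^(5.31/10) = 3.396, G_2 = 10^(−4.24/10) = 0.3767
  Stage 3: F_3 = 10^(3.81/10) = 2.404, G_3 = 10^(15.5/10) = 35.48
Friis cascade:
  F = 1.223 + (3.396 − 1)/36.31 + (2.404 − 1)/13.68 = 1.391
NF = 10 log₁₀(1.391) = 1.43 dB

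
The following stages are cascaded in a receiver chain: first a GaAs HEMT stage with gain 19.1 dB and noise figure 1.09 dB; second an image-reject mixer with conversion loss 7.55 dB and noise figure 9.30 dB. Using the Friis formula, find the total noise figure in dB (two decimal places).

Convert to linear (a loss of L dB is a gain of −L dB): F_i = 10^(NF_i/10), G_i = 10^(G_i,dB/10)
  Stage 1: F_1 = 10^(1.09/10) = 1.285, G_1 = 10^(19.1/10) = 81.28
  Stage 2: F_2 = 10^(9.30/10) = 8.511, G_2 = 10^(−7.55/10) = 0.1758
Friis cascade:
  F = 1.285 + (8.511 − 1)/81.28 = 1.378
NF = 10 log₁₀(1.378) = 1.39 dB

1.39 dB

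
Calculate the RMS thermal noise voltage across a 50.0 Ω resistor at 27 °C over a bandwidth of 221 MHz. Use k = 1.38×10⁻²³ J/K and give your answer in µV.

13.5 µV

T = 27 °C + 273.15 = 300.15 K
V_n = √(4kTRB)
4kTRB = 4 × 1.38×10⁻²³ × 300.15 × 5.00×10¹ × 2.21×10⁸ = 1.83×10⁻¹⁰ V²
V_n = √(1.83×10⁻¹⁰) = 1.35×10⁻⁵ V = 13.5 µV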